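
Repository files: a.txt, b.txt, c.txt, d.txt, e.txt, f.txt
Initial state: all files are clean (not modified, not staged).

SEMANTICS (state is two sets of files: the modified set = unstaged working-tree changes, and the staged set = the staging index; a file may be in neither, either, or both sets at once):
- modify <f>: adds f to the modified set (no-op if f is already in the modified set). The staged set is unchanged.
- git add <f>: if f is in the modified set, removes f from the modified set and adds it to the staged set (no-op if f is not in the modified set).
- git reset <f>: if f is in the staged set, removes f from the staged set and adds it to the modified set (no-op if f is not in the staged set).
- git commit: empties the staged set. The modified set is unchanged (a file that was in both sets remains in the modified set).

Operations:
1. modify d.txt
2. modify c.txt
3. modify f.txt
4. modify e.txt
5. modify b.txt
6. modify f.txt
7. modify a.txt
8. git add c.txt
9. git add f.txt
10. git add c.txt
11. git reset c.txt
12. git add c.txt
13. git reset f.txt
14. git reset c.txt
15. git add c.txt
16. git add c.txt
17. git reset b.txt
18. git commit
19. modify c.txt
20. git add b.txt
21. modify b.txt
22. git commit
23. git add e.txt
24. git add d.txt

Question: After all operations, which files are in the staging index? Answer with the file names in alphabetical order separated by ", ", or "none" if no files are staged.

Answer: d.txt, e.txt

Derivation:
After op 1 (modify d.txt): modified={d.txt} staged={none}
After op 2 (modify c.txt): modified={c.txt, d.txt} staged={none}
After op 3 (modify f.txt): modified={c.txt, d.txt, f.txt} staged={none}
After op 4 (modify e.txt): modified={c.txt, d.txt, e.txt, f.txt} staged={none}
After op 5 (modify b.txt): modified={b.txt, c.txt, d.txt, e.txt, f.txt} staged={none}
After op 6 (modify f.txt): modified={b.txt, c.txt, d.txt, e.txt, f.txt} staged={none}
After op 7 (modify a.txt): modified={a.txt, b.txt, c.txt, d.txt, e.txt, f.txt} staged={none}
After op 8 (git add c.txt): modified={a.txt, b.txt, d.txt, e.txt, f.txt} staged={c.txt}
After op 9 (git add f.txt): modified={a.txt, b.txt, d.txt, e.txt} staged={c.txt, f.txt}
After op 10 (git add c.txt): modified={a.txt, b.txt, d.txt, e.txt} staged={c.txt, f.txt}
After op 11 (git reset c.txt): modified={a.txt, b.txt, c.txt, d.txt, e.txt} staged={f.txt}
After op 12 (git add c.txt): modified={a.txt, b.txt, d.txt, e.txt} staged={c.txt, f.txt}
After op 13 (git reset f.txt): modified={a.txt, b.txt, d.txt, e.txt, f.txt} staged={c.txt}
After op 14 (git reset c.txt): modified={a.txt, b.txt, c.txt, d.txt, e.txt, f.txt} staged={none}
After op 15 (git add c.txt): modified={a.txt, b.txt, d.txt, e.txt, f.txt} staged={c.txt}
After op 16 (git add c.txt): modified={a.txt, b.txt, d.txt, e.txt, f.txt} staged={c.txt}
After op 17 (git reset b.txt): modified={a.txt, b.txt, d.txt, e.txt, f.txt} staged={c.txt}
After op 18 (git commit): modified={a.txt, b.txt, d.txt, e.txt, f.txt} staged={none}
After op 19 (modify c.txt): modified={a.txt, b.txt, c.txt, d.txt, e.txt, f.txt} staged={none}
After op 20 (git add b.txt): modified={a.txt, c.txt, d.txt, e.txt, f.txt} staged={b.txt}
After op 21 (modify b.txt): modified={a.txt, b.txt, c.txt, d.txt, e.txt, f.txt} staged={b.txt}
After op 22 (git commit): modified={a.txt, b.txt, c.txt, d.txt, e.txt, f.txt} staged={none}
After op 23 (git add e.txt): modified={a.txt, b.txt, c.txt, d.txt, f.txt} staged={e.txt}
After op 24 (git add d.txt): modified={a.txt, b.txt, c.txt, f.txt} staged={d.txt, e.txt}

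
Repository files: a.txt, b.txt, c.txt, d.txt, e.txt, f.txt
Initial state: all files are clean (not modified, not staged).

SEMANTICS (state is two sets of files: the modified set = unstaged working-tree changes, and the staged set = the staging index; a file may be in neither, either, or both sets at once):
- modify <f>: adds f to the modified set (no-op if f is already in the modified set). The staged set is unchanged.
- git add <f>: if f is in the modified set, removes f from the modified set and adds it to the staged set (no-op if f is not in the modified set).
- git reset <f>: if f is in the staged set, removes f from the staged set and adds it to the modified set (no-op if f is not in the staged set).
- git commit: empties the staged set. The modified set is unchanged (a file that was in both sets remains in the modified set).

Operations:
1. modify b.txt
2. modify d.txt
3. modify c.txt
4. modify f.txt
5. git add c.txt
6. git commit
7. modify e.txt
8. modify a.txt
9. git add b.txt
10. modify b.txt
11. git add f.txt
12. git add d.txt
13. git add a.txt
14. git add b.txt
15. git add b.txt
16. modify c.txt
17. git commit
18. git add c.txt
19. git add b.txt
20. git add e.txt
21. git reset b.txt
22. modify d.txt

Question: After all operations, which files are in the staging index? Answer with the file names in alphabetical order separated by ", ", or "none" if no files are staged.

Answer: c.txt, e.txt

Derivation:
After op 1 (modify b.txt): modified={b.txt} staged={none}
After op 2 (modify d.txt): modified={b.txt, d.txt} staged={none}
After op 3 (modify c.txt): modified={b.txt, c.txt, d.txt} staged={none}
After op 4 (modify f.txt): modified={b.txt, c.txt, d.txt, f.txt} staged={none}
After op 5 (git add c.txt): modified={b.txt, d.txt, f.txt} staged={c.txt}
After op 6 (git commit): modified={b.txt, d.txt, f.txt} staged={none}
After op 7 (modify e.txt): modified={b.txt, d.txt, e.txt, f.txt} staged={none}
After op 8 (modify a.txt): modified={a.txt, b.txt, d.txt, e.txt, f.txt} staged={none}
After op 9 (git add b.txt): modified={a.txt, d.txt, e.txt, f.txt} staged={b.txt}
After op 10 (modify b.txt): modified={a.txt, b.txt, d.txt, e.txt, f.txt} staged={b.txt}
After op 11 (git add f.txt): modified={a.txt, b.txt, d.txt, e.txt} staged={b.txt, f.txt}
After op 12 (git add d.txt): modified={a.txt, b.txt, e.txt} staged={b.txt, d.txt, f.txt}
After op 13 (git add a.txt): modified={b.txt, e.txt} staged={a.txt, b.txt, d.txt, f.txt}
After op 14 (git add b.txt): modified={e.txt} staged={a.txt, b.txt, d.txt, f.txt}
After op 15 (git add b.txt): modified={e.txt} staged={a.txt, b.txt, d.txt, f.txt}
After op 16 (modify c.txt): modified={c.txt, e.txt} staged={a.txt, b.txt, d.txt, f.txt}
After op 17 (git commit): modified={c.txt, e.txt} staged={none}
After op 18 (git add c.txt): modified={e.txt} staged={c.txt}
After op 19 (git add b.txt): modified={e.txt} staged={c.txt}
After op 20 (git add e.txt): modified={none} staged={c.txt, e.txt}
After op 21 (git reset b.txt): modified={none} staged={c.txt, e.txt}
After op 22 (modify d.txt): modified={d.txt} staged={c.txt, e.txt}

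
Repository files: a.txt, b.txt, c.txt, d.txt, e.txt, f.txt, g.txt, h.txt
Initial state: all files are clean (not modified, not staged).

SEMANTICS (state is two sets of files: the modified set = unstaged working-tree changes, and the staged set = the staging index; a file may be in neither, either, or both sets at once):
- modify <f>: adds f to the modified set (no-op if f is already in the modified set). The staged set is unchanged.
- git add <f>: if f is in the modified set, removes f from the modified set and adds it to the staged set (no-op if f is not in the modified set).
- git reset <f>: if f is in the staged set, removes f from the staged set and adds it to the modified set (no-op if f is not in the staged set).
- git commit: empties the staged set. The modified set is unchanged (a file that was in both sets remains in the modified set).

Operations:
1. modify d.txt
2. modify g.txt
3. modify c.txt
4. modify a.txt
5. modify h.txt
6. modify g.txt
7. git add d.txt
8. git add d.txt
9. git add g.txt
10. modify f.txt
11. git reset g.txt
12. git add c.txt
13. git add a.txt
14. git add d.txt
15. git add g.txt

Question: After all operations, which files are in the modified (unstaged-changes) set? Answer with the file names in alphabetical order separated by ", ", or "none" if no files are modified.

After op 1 (modify d.txt): modified={d.txt} staged={none}
After op 2 (modify g.txt): modified={d.txt, g.txt} staged={none}
After op 3 (modify c.txt): modified={c.txt, d.txt, g.txt} staged={none}
After op 4 (modify a.txt): modified={a.txt, c.txt, d.txt, g.txt} staged={none}
After op 5 (modify h.txt): modified={a.txt, c.txt, d.txt, g.txt, h.txt} staged={none}
After op 6 (modify g.txt): modified={a.txt, c.txt, d.txt, g.txt, h.txt} staged={none}
After op 7 (git add d.txt): modified={a.txt, c.txt, g.txt, h.txt} staged={d.txt}
After op 8 (git add d.txt): modified={a.txt, c.txt, g.txt, h.txt} staged={d.txt}
After op 9 (git add g.txt): modified={a.txt, c.txt, h.txt} staged={d.txt, g.txt}
After op 10 (modify f.txt): modified={a.txt, c.txt, f.txt, h.txt} staged={d.txt, g.txt}
After op 11 (git reset g.txt): modified={a.txt, c.txt, f.txt, g.txt, h.txt} staged={d.txt}
After op 12 (git add c.txt): modified={a.txt, f.txt, g.txt, h.txt} staged={c.txt, d.txt}
After op 13 (git add a.txt): modified={f.txt, g.txt, h.txt} staged={a.txt, c.txt, d.txt}
After op 14 (git add d.txt): modified={f.txt, g.txt, h.txt} staged={a.txt, c.txt, d.txt}
After op 15 (git add g.txt): modified={f.txt, h.txt} staged={a.txt, c.txt, d.txt, g.txt}

Answer: f.txt, h.txt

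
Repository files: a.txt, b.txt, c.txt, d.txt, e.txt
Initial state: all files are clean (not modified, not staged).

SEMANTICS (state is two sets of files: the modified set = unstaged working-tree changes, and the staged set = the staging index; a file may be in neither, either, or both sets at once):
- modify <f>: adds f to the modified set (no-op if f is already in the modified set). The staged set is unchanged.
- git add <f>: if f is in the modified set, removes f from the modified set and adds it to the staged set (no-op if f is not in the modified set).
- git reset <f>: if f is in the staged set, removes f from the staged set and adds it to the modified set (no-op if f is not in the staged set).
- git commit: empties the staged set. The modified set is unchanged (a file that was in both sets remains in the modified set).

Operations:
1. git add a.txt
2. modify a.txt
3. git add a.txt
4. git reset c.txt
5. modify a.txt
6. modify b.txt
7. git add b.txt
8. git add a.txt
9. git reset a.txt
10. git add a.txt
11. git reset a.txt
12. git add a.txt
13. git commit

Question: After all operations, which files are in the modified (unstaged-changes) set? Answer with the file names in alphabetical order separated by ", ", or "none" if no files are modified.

After op 1 (git add a.txt): modified={none} staged={none}
After op 2 (modify a.txt): modified={a.txt} staged={none}
After op 3 (git add a.txt): modified={none} staged={a.txt}
After op 4 (git reset c.txt): modified={none} staged={a.txt}
After op 5 (modify a.txt): modified={a.txt} staged={a.txt}
After op 6 (modify b.txt): modified={a.txt, b.txt} staged={a.txt}
After op 7 (git add b.txt): modified={a.txt} staged={a.txt, b.txt}
After op 8 (git add a.txt): modified={none} staged={a.txt, b.txt}
After op 9 (git reset a.txt): modified={a.txt} staged={b.txt}
After op 10 (git add a.txt): modified={none} staged={a.txt, b.txt}
After op 11 (git reset a.txt): modified={a.txt} staged={b.txt}
After op 12 (git add a.txt): modified={none} staged={a.txt, b.txt}
After op 13 (git commit): modified={none} staged={none}

Answer: none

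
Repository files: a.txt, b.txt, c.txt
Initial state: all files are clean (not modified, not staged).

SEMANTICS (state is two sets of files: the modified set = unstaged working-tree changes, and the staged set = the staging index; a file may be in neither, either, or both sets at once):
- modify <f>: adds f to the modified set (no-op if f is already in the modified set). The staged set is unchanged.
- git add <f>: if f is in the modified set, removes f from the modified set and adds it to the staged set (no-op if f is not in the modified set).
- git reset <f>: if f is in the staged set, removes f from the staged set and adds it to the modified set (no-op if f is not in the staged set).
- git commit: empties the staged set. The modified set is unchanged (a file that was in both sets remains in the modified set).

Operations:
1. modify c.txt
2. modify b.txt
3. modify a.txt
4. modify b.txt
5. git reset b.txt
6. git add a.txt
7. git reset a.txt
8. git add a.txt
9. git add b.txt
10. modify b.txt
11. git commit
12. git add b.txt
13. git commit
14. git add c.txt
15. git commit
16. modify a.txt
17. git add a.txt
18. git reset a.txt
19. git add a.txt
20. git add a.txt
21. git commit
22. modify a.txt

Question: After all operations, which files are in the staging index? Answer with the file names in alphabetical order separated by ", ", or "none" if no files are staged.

After op 1 (modify c.txt): modified={c.txt} staged={none}
After op 2 (modify b.txt): modified={b.txt, c.txt} staged={none}
After op 3 (modify a.txt): modified={a.txt, b.txt, c.txt} staged={none}
After op 4 (modify b.txt): modified={a.txt, b.txt, c.txt} staged={none}
After op 5 (git reset b.txt): modified={a.txt, b.txt, c.txt} staged={none}
After op 6 (git add a.txt): modified={b.txt, c.txt} staged={a.txt}
After op 7 (git reset a.txt): modified={a.txt, b.txt, c.txt} staged={none}
After op 8 (git add a.txt): modified={b.txt, c.txt} staged={a.txt}
After op 9 (git add b.txt): modified={c.txt} staged={a.txt, b.txt}
After op 10 (modify b.txt): modified={b.txt, c.txt} staged={a.txt, b.txt}
After op 11 (git commit): modified={b.txt, c.txt} staged={none}
After op 12 (git add b.txt): modified={c.txt} staged={b.txt}
After op 13 (git commit): modified={c.txt} staged={none}
After op 14 (git add c.txt): modified={none} staged={c.txt}
After op 15 (git commit): modified={none} staged={none}
After op 16 (modify a.txt): modified={a.txt} staged={none}
After op 17 (git add a.txt): modified={none} staged={a.txt}
After op 18 (git reset a.txt): modified={a.txt} staged={none}
After op 19 (git add a.txt): modified={none} staged={a.txt}
After op 20 (git add a.txt): modified={none} staged={a.txt}
After op 21 (git commit): modified={none} staged={none}
After op 22 (modify a.txt): modified={a.txt} staged={none}

Answer: none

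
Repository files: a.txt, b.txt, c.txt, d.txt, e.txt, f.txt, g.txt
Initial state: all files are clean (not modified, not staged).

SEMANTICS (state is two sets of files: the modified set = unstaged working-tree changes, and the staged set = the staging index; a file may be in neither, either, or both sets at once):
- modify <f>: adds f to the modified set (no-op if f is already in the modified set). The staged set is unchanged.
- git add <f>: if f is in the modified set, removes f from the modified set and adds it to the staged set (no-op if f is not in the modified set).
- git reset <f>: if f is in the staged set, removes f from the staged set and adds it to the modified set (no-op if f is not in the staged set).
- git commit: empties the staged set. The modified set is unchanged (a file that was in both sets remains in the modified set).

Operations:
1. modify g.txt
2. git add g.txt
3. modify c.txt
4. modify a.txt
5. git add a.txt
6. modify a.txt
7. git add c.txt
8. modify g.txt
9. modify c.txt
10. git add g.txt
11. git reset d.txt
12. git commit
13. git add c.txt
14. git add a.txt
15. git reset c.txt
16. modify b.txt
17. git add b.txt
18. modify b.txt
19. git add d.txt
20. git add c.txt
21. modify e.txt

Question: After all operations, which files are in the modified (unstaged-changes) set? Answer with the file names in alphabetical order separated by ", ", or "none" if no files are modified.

Answer: b.txt, e.txt

Derivation:
After op 1 (modify g.txt): modified={g.txt} staged={none}
After op 2 (git add g.txt): modified={none} staged={g.txt}
After op 3 (modify c.txt): modified={c.txt} staged={g.txt}
After op 4 (modify a.txt): modified={a.txt, c.txt} staged={g.txt}
After op 5 (git add a.txt): modified={c.txt} staged={a.txt, g.txt}
After op 6 (modify a.txt): modified={a.txt, c.txt} staged={a.txt, g.txt}
After op 7 (git add c.txt): modified={a.txt} staged={a.txt, c.txt, g.txt}
After op 8 (modify g.txt): modified={a.txt, g.txt} staged={a.txt, c.txt, g.txt}
After op 9 (modify c.txt): modified={a.txt, c.txt, g.txt} staged={a.txt, c.txt, g.txt}
After op 10 (git add g.txt): modified={a.txt, c.txt} staged={a.txt, c.txt, g.txt}
After op 11 (git reset d.txt): modified={a.txt, c.txt} staged={a.txt, c.txt, g.txt}
After op 12 (git commit): modified={a.txt, c.txt} staged={none}
After op 13 (git add c.txt): modified={a.txt} staged={c.txt}
After op 14 (git add a.txt): modified={none} staged={a.txt, c.txt}
After op 15 (git reset c.txt): modified={c.txt} staged={a.txt}
After op 16 (modify b.txt): modified={b.txt, c.txt} staged={a.txt}
After op 17 (git add b.txt): modified={c.txt} staged={a.txt, b.txt}
After op 18 (modify b.txt): modified={b.txt, c.txt} staged={a.txt, b.txt}
After op 19 (git add d.txt): modified={b.txt, c.txt} staged={a.txt, b.txt}
After op 20 (git add c.txt): modified={b.txt} staged={a.txt, b.txt, c.txt}
After op 21 (modify e.txt): modified={b.txt, e.txt} staged={a.txt, b.txt, c.txt}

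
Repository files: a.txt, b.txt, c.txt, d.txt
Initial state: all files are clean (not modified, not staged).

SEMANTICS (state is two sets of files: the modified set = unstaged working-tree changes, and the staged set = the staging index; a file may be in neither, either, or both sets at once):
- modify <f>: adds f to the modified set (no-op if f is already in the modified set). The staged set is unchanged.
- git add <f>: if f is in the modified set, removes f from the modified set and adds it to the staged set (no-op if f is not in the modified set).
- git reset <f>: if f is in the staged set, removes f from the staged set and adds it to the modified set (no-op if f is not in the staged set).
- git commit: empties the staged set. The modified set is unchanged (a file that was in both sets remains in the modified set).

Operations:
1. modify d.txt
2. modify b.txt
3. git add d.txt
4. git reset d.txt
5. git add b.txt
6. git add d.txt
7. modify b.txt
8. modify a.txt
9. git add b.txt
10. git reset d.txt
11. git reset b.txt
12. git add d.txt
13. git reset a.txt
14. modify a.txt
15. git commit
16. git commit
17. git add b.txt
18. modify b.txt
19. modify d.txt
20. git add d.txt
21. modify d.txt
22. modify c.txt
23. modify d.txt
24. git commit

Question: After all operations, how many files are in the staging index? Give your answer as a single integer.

Answer: 0

Derivation:
After op 1 (modify d.txt): modified={d.txt} staged={none}
After op 2 (modify b.txt): modified={b.txt, d.txt} staged={none}
After op 3 (git add d.txt): modified={b.txt} staged={d.txt}
After op 4 (git reset d.txt): modified={b.txt, d.txt} staged={none}
After op 5 (git add b.txt): modified={d.txt} staged={b.txt}
After op 6 (git add d.txt): modified={none} staged={b.txt, d.txt}
After op 7 (modify b.txt): modified={b.txt} staged={b.txt, d.txt}
After op 8 (modify a.txt): modified={a.txt, b.txt} staged={b.txt, d.txt}
After op 9 (git add b.txt): modified={a.txt} staged={b.txt, d.txt}
After op 10 (git reset d.txt): modified={a.txt, d.txt} staged={b.txt}
After op 11 (git reset b.txt): modified={a.txt, b.txt, d.txt} staged={none}
After op 12 (git add d.txt): modified={a.txt, b.txt} staged={d.txt}
After op 13 (git reset a.txt): modified={a.txt, b.txt} staged={d.txt}
After op 14 (modify a.txt): modified={a.txt, b.txt} staged={d.txt}
After op 15 (git commit): modified={a.txt, b.txt} staged={none}
After op 16 (git commit): modified={a.txt, b.txt} staged={none}
After op 17 (git add b.txt): modified={a.txt} staged={b.txt}
After op 18 (modify b.txt): modified={a.txt, b.txt} staged={b.txt}
After op 19 (modify d.txt): modified={a.txt, b.txt, d.txt} staged={b.txt}
After op 20 (git add d.txt): modified={a.txt, b.txt} staged={b.txt, d.txt}
After op 21 (modify d.txt): modified={a.txt, b.txt, d.txt} staged={b.txt, d.txt}
After op 22 (modify c.txt): modified={a.txt, b.txt, c.txt, d.txt} staged={b.txt, d.txt}
After op 23 (modify d.txt): modified={a.txt, b.txt, c.txt, d.txt} staged={b.txt, d.txt}
After op 24 (git commit): modified={a.txt, b.txt, c.txt, d.txt} staged={none}
Final staged set: {none} -> count=0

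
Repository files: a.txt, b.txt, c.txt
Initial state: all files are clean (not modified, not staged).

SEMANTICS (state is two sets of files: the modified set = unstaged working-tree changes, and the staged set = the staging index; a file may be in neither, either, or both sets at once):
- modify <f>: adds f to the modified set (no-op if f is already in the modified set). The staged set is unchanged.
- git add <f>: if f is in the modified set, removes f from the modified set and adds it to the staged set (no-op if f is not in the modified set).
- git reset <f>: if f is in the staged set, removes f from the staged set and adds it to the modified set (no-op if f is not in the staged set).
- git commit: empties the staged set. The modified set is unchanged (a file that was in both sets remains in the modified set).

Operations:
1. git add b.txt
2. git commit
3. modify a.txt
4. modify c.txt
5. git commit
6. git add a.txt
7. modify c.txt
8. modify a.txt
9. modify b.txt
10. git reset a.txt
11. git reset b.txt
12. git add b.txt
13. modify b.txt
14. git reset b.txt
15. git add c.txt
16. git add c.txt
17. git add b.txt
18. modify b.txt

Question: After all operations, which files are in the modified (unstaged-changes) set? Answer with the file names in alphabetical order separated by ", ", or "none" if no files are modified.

After op 1 (git add b.txt): modified={none} staged={none}
After op 2 (git commit): modified={none} staged={none}
After op 3 (modify a.txt): modified={a.txt} staged={none}
After op 4 (modify c.txt): modified={a.txt, c.txt} staged={none}
After op 5 (git commit): modified={a.txt, c.txt} staged={none}
After op 6 (git add a.txt): modified={c.txt} staged={a.txt}
After op 7 (modify c.txt): modified={c.txt} staged={a.txt}
After op 8 (modify a.txt): modified={a.txt, c.txt} staged={a.txt}
After op 9 (modify b.txt): modified={a.txt, b.txt, c.txt} staged={a.txt}
After op 10 (git reset a.txt): modified={a.txt, b.txt, c.txt} staged={none}
After op 11 (git reset b.txt): modified={a.txt, b.txt, c.txt} staged={none}
After op 12 (git add b.txt): modified={a.txt, c.txt} staged={b.txt}
After op 13 (modify b.txt): modified={a.txt, b.txt, c.txt} staged={b.txt}
After op 14 (git reset b.txt): modified={a.txt, b.txt, c.txt} staged={none}
After op 15 (git add c.txt): modified={a.txt, b.txt} staged={c.txt}
After op 16 (git add c.txt): modified={a.txt, b.txt} staged={c.txt}
After op 17 (git add b.txt): modified={a.txt} staged={b.txt, c.txt}
After op 18 (modify b.txt): modified={a.txt, b.txt} staged={b.txt, c.txt}

Answer: a.txt, b.txt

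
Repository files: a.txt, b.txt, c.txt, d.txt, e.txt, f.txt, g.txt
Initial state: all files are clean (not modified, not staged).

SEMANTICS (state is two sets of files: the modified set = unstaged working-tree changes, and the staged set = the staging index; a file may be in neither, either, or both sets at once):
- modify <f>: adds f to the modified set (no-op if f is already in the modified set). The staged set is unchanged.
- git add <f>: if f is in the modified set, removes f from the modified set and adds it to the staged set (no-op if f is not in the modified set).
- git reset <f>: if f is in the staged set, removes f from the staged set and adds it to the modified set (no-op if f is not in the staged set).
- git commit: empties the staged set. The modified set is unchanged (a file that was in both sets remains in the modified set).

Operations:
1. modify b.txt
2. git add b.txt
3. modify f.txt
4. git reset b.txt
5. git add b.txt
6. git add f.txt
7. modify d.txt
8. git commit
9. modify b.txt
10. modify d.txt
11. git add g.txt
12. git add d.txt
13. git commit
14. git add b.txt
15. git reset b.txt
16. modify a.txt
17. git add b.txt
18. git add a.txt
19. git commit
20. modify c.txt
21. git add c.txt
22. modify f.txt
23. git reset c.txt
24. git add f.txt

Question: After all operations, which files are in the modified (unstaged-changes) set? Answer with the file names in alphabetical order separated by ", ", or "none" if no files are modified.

Answer: c.txt

Derivation:
After op 1 (modify b.txt): modified={b.txt} staged={none}
After op 2 (git add b.txt): modified={none} staged={b.txt}
After op 3 (modify f.txt): modified={f.txt} staged={b.txt}
After op 4 (git reset b.txt): modified={b.txt, f.txt} staged={none}
After op 5 (git add b.txt): modified={f.txt} staged={b.txt}
After op 6 (git add f.txt): modified={none} staged={b.txt, f.txt}
After op 7 (modify d.txt): modified={d.txt} staged={b.txt, f.txt}
After op 8 (git commit): modified={d.txt} staged={none}
After op 9 (modify b.txt): modified={b.txt, d.txt} staged={none}
After op 10 (modify d.txt): modified={b.txt, d.txt} staged={none}
After op 11 (git add g.txt): modified={b.txt, d.txt} staged={none}
After op 12 (git add d.txt): modified={b.txt} staged={d.txt}
After op 13 (git commit): modified={b.txt} staged={none}
After op 14 (git add b.txt): modified={none} staged={b.txt}
After op 15 (git reset b.txt): modified={b.txt} staged={none}
After op 16 (modify a.txt): modified={a.txt, b.txt} staged={none}
After op 17 (git add b.txt): modified={a.txt} staged={b.txt}
After op 18 (git add a.txt): modified={none} staged={a.txt, b.txt}
After op 19 (git commit): modified={none} staged={none}
After op 20 (modify c.txt): modified={c.txt} staged={none}
After op 21 (git add c.txt): modified={none} staged={c.txt}
After op 22 (modify f.txt): modified={f.txt} staged={c.txt}
After op 23 (git reset c.txt): modified={c.txt, f.txt} staged={none}
After op 24 (git add f.txt): modified={c.txt} staged={f.txt}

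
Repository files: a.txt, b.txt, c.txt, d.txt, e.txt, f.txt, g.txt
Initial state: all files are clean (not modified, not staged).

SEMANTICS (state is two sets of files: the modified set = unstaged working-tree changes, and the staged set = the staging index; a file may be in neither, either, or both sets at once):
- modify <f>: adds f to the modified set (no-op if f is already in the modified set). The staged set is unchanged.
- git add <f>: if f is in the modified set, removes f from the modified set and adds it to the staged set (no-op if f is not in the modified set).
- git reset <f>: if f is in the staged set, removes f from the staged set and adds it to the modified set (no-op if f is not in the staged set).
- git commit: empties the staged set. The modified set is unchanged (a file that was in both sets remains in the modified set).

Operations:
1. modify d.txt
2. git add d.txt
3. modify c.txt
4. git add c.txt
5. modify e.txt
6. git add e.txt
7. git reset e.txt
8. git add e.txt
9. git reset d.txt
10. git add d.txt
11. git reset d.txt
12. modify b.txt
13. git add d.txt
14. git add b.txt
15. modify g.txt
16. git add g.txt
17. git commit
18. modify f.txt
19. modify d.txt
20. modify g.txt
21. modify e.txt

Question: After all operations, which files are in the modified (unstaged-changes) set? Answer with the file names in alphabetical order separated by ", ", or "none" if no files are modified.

After op 1 (modify d.txt): modified={d.txt} staged={none}
After op 2 (git add d.txt): modified={none} staged={d.txt}
After op 3 (modify c.txt): modified={c.txt} staged={d.txt}
After op 4 (git add c.txt): modified={none} staged={c.txt, d.txt}
After op 5 (modify e.txt): modified={e.txt} staged={c.txt, d.txt}
After op 6 (git add e.txt): modified={none} staged={c.txt, d.txt, e.txt}
After op 7 (git reset e.txt): modified={e.txt} staged={c.txt, d.txt}
After op 8 (git add e.txt): modified={none} staged={c.txt, d.txt, e.txt}
After op 9 (git reset d.txt): modified={d.txt} staged={c.txt, e.txt}
After op 10 (git add d.txt): modified={none} staged={c.txt, d.txt, e.txt}
After op 11 (git reset d.txt): modified={d.txt} staged={c.txt, e.txt}
After op 12 (modify b.txt): modified={b.txt, d.txt} staged={c.txt, e.txt}
After op 13 (git add d.txt): modified={b.txt} staged={c.txt, d.txt, e.txt}
After op 14 (git add b.txt): modified={none} staged={b.txt, c.txt, d.txt, e.txt}
After op 15 (modify g.txt): modified={g.txt} staged={b.txt, c.txt, d.txt, e.txt}
After op 16 (git add g.txt): modified={none} staged={b.txt, c.txt, d.txt, e.txt, g.txt}
After op 17 (git commit): modified={none} staged={none}
After op 18 (modify f.txt): modified={f.txt} staged={none}
After op 19 (modify d.txt): modified={d.txt, f.txt} staged={none}
After op 20 (modify g.txt): modified={d.txt, f.txt, g.txt} staged={none}
After op 21 (modify e.txt): modified={d.txt, e.txt, f.txt, g.txt} staged={none}

Answer: d.txt, e.txt, f.txt, g.txt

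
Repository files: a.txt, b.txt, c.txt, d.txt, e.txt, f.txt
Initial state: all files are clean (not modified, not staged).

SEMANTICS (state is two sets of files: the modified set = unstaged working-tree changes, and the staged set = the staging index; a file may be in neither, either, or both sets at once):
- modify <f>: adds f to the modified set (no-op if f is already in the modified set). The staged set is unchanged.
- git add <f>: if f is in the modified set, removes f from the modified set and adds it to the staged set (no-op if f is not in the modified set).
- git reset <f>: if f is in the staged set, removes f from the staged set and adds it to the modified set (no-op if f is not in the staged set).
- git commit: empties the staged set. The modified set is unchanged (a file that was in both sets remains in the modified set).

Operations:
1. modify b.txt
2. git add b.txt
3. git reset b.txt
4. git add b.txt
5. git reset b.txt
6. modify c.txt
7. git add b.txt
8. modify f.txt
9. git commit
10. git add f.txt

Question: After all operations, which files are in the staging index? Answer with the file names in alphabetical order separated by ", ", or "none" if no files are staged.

Answer: f.txt

Derivation:
After op 1 (modify b.txt): modified={b.txt} staged={none}
After op 2 (git add b.txt): modified={none} staged={b.txt}
After op 3 (git reset b.txt): modified={b.txt} staged={none}
After op 4 (git add b.txt): modified={none} staged={b.txt}
After op 5 (git reset b.txt): modified={b.txt} staged={none}
After op 6 (modify c.txt): modified={b.txt, c.txt} staged={none}
After op 7 (git add b.txt): modified={c.txt} staged={b.txt}
After op 8 (modify f.txt): modified={c.txt, f.txt} staged={b.txt}
After op 9 (git commit): modified={c.txt, f.txt} staged={none}
After op 10 (git add f.txt): modified={c.txt} staged={f.txt}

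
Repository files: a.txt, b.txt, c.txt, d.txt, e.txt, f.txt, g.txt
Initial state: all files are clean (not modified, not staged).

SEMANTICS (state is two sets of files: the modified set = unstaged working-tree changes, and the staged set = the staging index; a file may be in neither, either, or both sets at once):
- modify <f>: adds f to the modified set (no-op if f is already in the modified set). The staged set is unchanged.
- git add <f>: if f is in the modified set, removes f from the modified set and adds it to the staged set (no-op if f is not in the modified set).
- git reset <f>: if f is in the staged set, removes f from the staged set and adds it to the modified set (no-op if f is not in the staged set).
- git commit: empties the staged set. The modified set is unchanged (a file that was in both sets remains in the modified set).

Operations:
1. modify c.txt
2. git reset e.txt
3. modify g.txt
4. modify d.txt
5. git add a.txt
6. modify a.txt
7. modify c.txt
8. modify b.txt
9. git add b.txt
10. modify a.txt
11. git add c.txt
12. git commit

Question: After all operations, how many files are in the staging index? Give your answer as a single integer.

Answer: 0

Derivation:
After op 1 (modify c.txt): modified={c.txt} staged={none}
After op 2 (git reset e.txt): modified={c.txt} staged={none}
After op 3 (modify g.txt): modified={c.txt, g.txt} staged={none}
After op 4 (modify d.txt): modified={c.txt, d.txt, g.txt} staged={none}
After op 5 (git add a.txt): modified={c.txt, d.txt, g.txt} staged={none}
After op 6 (modify a.txt): modified={a.txt, c.txt, d.txt, g.txt} staged={none}
After op 7 (modify c.txt): modified={a.txt, c.txt, d.txt, g.txt} staged={none}
After op 8 (modify b.txt): modified={a.txt, b.txt, c.txt, d.txt, g.txt} staged={none}
After op 9 (git add b.txt): modified={a.txt, c.txt, d.txt, g.txt} staged={b.txt}
After op 10 (modify a.txt): modified={a.txt, c.txt, d.txt, g.txt} staged={b.txt}
After op 11 (git add c.txt): modified={a.txt, d.txt, g.txt} staged={b.txt, c.txt}
After op 12 (git commit): modified={a.txt, d.txt, g.txt} staged={none}
Final staged set: {none} -> count=0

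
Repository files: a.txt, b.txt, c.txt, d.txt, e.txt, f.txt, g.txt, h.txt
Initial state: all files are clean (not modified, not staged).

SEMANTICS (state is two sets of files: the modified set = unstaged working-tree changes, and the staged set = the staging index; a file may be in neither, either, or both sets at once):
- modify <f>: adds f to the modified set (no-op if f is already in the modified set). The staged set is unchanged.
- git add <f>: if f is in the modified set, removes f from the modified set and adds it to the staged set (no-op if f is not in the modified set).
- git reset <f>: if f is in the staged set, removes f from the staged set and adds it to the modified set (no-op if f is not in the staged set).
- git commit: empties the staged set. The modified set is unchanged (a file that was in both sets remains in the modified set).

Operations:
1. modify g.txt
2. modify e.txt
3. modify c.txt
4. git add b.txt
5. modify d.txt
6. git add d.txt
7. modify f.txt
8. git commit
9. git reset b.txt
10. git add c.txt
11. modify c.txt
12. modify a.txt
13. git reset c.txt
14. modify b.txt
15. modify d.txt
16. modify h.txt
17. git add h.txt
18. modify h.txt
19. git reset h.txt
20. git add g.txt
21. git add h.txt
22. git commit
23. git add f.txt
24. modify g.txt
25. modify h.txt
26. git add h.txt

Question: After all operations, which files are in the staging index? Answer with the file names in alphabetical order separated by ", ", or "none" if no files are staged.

Answer: f.txt, h.txt

Derivation:
After op 1 (modify g.txt): modified={g.txt} staged={none}
After op 2 (modify e.txt): modified={e.txt, g.txt} staged={none}
After op 3 (modify c.txt): modified={c.txt, e.txt, g.txt} staged={none}
After op 4 (git add b.txt): modified={c.txt, e.txt, g.txt} staged={none}
After op 5 (modify d.txt): modified={c.txt, d.txt, e.txt, g.txt} staged={none}
After op 6 (git add d.txt): modified={c.txt, e.txt, g.txt} staged={d.txt}
After op 7 (modify f.txt): modified={c.txt, e.txt, f.txt, g.txt} staged={d.txt}
After op 8 (git commit): modified={c.txt, e.txt, f.txt, g.txt} staged={none}
After op 9 (git reset b.txt): modified={c.txt, e.txt, f.txt, g.txt} staged={none}
After op 10 (git add c.txt): modified={e.txt, f.txt, g.txt} staged={c.txt}
After op 11 (modify c.txt): modified={c.txt, e.txt, f.txt, g.txt} staged={c.txt}
After op 12 (modify a.txt): modified={a.txt, c.txt, e.txt, f.txt, g.txt} staged={c.txt}
After op 13 (git reset c.txt): modified={a.txt, c.txt, e.txt, f.txt, g.txt} staged={none}
After op 14 (modify b.txt): modified={a.txt, b.txt, c.txt, e.txt, f.txt, g.txt} staged={none}
After op 15 (modify d.txt): modified={a.txt, b.txt, c.txt, d.txt, e.txt, f.txt, g.txt} staged={none}
After op 16 (modify h.txt): modified={a.txt, b.txt, c.txt, d.txt, e.txt, f.txt, g.txt, h.txt} staged={none}
After op 17 (git add h.txt): modified={a.txt, b.txt, c.txt, d.txt, e.txt, f.txt, g.txt} staged={h.txt}
After op 18 (modify h.txt): modified={a.txt, b.txt, c.txt, d.txt, e.txt, f.txt, g.txt, h.txt} staged={h.txt}
After op 19 (git reset h.txt): modified={a.txt, b.txt, c.txt, d.txt, e.txt, f.txt, g.txt, h.txt} staged={none}
After op 20 (git add g.txt): modified={a.txt, b.txt, c.txt, d.txt, e.txt, f.txt, h.txt} staged={g.txt}
After op 21 (git add h.txt): modified={a.txt, b.txt, c.txt, d.txt, e.txt, f.txt} staged={g.txt, h.txt}
After op 22 (git commit): modified={a.txt, b.txt, c.txt, d.txt, e.txt, f.txt} staged={none}
After op 23 (git add f.txt): modified={a.txt, b.txt, c.txt, d.txt, e.txt} staged={f.txt}
After op 24 (modify g.txt): modified={a.txt, b.txt, c.txt, d.txt, e.txt, g.txt} staged={f.txt}
After op 25 (modify h.txt): modified={a.txt, b.txt, c.txt, d.txt, e.txt, g.txt, h.txt} staged={f.txt}
After op 26 (git add h.txt): modified={a.txt, b.txt, c.txt, d.txt, e.txt, g.txt} staged={f.txt, h.txt}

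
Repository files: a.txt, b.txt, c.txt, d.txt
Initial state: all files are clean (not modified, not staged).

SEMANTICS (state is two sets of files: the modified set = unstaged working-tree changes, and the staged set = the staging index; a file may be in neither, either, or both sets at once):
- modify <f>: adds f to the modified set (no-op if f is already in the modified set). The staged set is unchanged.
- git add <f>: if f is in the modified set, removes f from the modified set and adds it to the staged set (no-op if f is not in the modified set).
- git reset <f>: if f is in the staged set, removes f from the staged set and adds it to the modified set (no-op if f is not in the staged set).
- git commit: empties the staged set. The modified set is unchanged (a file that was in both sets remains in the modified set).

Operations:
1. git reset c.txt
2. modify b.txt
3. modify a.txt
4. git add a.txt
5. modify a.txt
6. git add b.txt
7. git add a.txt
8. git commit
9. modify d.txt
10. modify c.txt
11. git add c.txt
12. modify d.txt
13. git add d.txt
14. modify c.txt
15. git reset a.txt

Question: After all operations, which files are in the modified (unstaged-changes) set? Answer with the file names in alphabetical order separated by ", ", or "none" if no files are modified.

After op 1 (git reset c.txt): modified={none} staged={none}
After op 2 (modify b.txt): modified={b.txt} staged={none}
After op 3 (modify a.txt): modified={a.txt, b.txt} staged={none}
After op 4 (git add a.txt): modified={b.txt} staged={a.txt}
After op 5 (modify a.txt): modified={a.txt, b.txt} staged={a.txt}
After op 6 (git add b.txt): modified={a.txt} staged={a.txt, b.txt}
After op 7 (git add a.txt): modified={none} staged={a.txt, b.txt}
After op 8 (git commit): modified={none} staged={none}
After op 9 (modify d.txt): modified={d.txt} staged={none}
After op 10 (modify c.txt): modified={c.txt, d.txt} staged={none}
After op 11 (git add c.txt): modified={d.txt} staged={c.txt}
After op 12 (modify d.txt): modified={d.txt} staged={c.txt}
After op 13 (git add d.txt): modified={none} staged={c.txt, d.txt}
After op 14 (modify c.txt): modified={c.txt} staged={c.txt, d.txt}
After op 15 (git reset a.txt): modified={c.txt} staged={c.txt, d.txt}

Answer: c.txt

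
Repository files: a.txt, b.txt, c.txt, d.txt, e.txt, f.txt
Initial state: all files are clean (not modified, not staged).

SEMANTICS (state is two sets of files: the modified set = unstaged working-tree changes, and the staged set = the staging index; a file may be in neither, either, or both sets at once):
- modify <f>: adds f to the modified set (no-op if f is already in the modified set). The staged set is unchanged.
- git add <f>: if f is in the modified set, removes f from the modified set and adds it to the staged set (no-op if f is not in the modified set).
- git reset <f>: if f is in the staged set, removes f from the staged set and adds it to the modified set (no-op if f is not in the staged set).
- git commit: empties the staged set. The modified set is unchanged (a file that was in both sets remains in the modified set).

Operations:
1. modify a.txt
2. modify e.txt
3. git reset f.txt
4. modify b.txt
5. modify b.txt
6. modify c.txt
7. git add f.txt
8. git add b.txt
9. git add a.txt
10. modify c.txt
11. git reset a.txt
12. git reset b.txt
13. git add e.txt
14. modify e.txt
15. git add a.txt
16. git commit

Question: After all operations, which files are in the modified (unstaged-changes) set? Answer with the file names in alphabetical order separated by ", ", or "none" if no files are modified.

Answer: b.txt, c.txt, e.txt

Derivation:
After op 1 (modify a.txt): modified={a.txt} staged={none}
After op 2 (modify e.txt): modified={a.txt, e.txt} staged={none}
After op 3 (git reset f.txt): modified={a.txt, e.txt} staged={none}
After op 4 (modify b.txt): modified={a.txt, b.txt, e.txt} staged={none}
After op 5 (modify b.txt): modified={a.txt, b.txt, e.txt} staged={none}
After op 6 (modify c.txt): modified={a.txt, b.txt, c.txt, e.txt} staged={none}
After op 7 (git add f.txt): modified={a.txt, b.txt, c.txt, e.txt} staged={none}
After op 8 (git add b.txt): modified={a.txt, c.txt, e.txt} staged={b.txt}
After op 9 (git add a.txt): modified={c.txt, e.txt} staged={a.txt, b.txt}
After op 10 (modify c.txt): modified={c.txt, e.txt} staged={a.txt, b.txt}
After op 11 (git reset a.txt): modified={a.txt, c.txt, e.txt} staged={b.txt}
After op 12 (git reset b.txt): modified={a.txt, b.txt, c.txt, e.txt} staged={none}
After op 13 (git add e.txt): modified={a.txt, b.txt, c.txt} staged={e.txt}
After op 14 (modify e.txt): modified={a.txt, b.txt, c.txt, e.txt} staged={e.txt}
After op 15 (git add a.txt): modified={b.txt, c.txt, e.txt} staged={a.txt, e.txt}
After op 16 (git commit): modified={b.txt, c.txt, e.txt} staged={none}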